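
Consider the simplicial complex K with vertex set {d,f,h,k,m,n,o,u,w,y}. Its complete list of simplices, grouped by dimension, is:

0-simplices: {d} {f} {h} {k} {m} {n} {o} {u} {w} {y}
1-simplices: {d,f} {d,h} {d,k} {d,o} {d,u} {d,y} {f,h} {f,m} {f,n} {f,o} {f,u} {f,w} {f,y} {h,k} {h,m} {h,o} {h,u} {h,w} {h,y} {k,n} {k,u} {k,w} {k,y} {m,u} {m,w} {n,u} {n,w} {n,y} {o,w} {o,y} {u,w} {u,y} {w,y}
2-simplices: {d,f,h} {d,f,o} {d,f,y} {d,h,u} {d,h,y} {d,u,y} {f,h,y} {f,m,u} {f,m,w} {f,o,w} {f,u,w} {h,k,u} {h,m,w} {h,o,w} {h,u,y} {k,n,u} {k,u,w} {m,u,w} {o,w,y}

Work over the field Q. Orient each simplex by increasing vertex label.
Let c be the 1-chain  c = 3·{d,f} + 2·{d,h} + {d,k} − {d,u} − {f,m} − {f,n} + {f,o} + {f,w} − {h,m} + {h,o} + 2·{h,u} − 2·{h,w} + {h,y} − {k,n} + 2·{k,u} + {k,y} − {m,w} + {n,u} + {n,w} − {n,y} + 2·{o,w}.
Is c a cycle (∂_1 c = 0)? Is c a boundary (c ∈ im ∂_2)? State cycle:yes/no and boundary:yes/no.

cycle:no boundary:no

n_0=10 n_1=33 n_2=19  [Q]
∂1: piv[df,dh,dk,do,du,dy,fm,fn,fw] rk=9  ker:fh,fo,fu,fy,hk,hm,ho,hu,hw,hy,kn,ku,kw,ky,mu,mw,nu,nw,ny,ow,oy,uw,uy,wy
∂2: piv[dfh,dfo,dfy,dhu,dhy,duy,fmu,fmw,fow,fuw,hku,hmw,how,knu,kuw,owy] rk=16  ker:fhy,huy,muw
∂1c = −5·{d} + 3·{f} + {h} − {k} − {m} − 3·{n} + 4·{u} + {w} + {y}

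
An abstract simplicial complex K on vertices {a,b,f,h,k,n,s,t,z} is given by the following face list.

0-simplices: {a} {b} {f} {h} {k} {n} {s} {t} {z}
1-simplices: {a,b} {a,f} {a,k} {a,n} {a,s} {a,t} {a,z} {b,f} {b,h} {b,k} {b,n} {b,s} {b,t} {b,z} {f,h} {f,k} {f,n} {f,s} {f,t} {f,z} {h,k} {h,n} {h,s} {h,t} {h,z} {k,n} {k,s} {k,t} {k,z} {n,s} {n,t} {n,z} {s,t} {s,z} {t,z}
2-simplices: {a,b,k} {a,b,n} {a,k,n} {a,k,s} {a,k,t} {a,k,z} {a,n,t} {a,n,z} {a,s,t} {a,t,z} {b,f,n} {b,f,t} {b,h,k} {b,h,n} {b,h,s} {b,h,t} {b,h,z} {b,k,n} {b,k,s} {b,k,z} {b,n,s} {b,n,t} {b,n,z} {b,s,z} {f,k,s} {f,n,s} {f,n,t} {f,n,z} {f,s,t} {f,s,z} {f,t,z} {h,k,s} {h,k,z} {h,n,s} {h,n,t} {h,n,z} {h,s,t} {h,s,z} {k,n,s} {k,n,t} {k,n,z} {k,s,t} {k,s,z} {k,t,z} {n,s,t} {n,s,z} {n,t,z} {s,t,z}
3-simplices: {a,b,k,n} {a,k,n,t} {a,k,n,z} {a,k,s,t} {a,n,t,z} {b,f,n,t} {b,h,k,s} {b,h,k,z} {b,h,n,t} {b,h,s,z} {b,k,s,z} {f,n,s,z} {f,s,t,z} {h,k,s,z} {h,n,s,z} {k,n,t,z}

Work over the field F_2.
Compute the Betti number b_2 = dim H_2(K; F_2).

b_2=8

n_0=9 n_1=35 n_2=48 n_3=16  [Z2]
∂1: piv[ab,af,ak,an,as,at,az,bh] rk=8  ker:bf,bk,bn,bs,bt,bz,fh,fk,fn,fs,ft,fz,hk,hn,hs,ht,hz,kn,ks,kt,kz,ns,nt,nz,st,sz,tz
∂2: piv[abk,abn,akn,aks,akt,akz,ant,anz,ast,atz,bfn,bft,bhk,bhn,bhs,bht,bhz,bks,bkz,bns,bnt,bsz,fks,fns,fnz] rk=25  ker:bkn,bnz,fnt,fst,fsz,ftz,hks,hkz,hns,hnt,hnz,hst,hsz,kns,knt,knz,kst,ksz,ktz,nst,nsz,ntz,stz
∂3: piv[abkn,aknt,aknz,akst,antz,bfnt,bhks,bhkz,bhnt,bhsz,bksz,fnsz,fstz,hnsz,kntz] rk=15  ker:hksz
b_2=(48−25)−15=8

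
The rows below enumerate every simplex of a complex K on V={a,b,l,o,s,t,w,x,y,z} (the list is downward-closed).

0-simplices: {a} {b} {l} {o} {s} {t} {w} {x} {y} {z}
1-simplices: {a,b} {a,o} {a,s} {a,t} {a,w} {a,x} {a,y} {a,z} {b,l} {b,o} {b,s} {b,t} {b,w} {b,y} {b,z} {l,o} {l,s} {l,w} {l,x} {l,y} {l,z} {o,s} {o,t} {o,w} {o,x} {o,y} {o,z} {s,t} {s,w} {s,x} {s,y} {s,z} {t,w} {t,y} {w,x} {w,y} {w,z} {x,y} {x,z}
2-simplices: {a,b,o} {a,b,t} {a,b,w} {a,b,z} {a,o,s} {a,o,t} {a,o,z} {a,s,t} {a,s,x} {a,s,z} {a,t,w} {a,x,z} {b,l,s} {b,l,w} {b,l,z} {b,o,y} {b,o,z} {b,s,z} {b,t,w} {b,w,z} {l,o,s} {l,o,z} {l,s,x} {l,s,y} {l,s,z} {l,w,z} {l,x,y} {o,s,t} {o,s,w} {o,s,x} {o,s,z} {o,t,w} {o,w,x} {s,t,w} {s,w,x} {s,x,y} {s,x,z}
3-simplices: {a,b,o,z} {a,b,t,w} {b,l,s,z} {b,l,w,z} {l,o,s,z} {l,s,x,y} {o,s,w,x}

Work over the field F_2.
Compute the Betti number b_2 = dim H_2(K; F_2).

b_2=4

n_0=10 n_1=39 n_2=37 n_3=7  [Z2]
∂1: piv[ab,ao,as,at,aw,ax,ay,az,bl] rk=9  ker:bo,bs,bt,bw,by,bz,lo,ls,lw,lx,ly,lz,os,ot,ow,ox,oy,oz,st,sw,sx,sy,sz,tw,ty,wx,wy,wz,xy,xz
∂2: piv[abo,abt,abw,abz,aos,aot,aoz,ast,asx,asz,atw,axz,bls,blw,blz,boy,bsz,bwz,los,lsx,lsy,lxy,osw,osx,otw,owx] rk=26  ker:boz,btw,loz,lsz,lwz,ost,osz,stw,swx,sxy,sxz
∂3: piv[aboz,abtw,blsz,blwz,losz,lsxy,oswx] rk=7
b_2=(37−26)−7=4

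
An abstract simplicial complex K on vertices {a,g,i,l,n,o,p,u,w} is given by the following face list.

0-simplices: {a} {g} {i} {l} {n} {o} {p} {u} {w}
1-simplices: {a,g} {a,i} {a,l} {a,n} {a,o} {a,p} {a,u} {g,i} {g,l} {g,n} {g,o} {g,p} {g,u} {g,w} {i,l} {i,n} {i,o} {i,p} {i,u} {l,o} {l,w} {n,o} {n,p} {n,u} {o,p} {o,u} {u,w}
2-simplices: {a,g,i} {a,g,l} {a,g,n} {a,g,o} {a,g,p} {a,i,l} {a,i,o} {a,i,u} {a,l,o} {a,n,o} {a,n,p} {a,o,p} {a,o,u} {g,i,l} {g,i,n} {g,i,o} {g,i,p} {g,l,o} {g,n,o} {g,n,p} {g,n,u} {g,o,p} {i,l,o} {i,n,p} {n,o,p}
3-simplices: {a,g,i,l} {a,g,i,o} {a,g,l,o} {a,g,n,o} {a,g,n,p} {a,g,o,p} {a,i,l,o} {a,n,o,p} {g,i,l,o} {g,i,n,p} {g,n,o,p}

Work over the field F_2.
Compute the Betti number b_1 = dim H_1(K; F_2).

n_0=9 n_1=27 n_2=25 n_3=11  [Z2]
∂1: piv[ag,ai,al,an,ao,ap,au,gw] rk=8  ker:gi,gl,gn,go,gp,gu,il,in,io,ip,iu,lo,lw,no,np,nu,op,ou,uw
∂2: piv[agi,agl,agn,ago,agp,ail,aio,aiu,alo,ano,anp,aop,aou,gin,gip,gnu] rk=16  ker:gil,gio,glo,gno,gnp,gop,ilo,inp,nop
∂3: piv[agil,agio,aglo,agno,agnp,agop,ailo,anop,ginp] rk=9  ker:gilo,gnop
b_1=(27−8)−16=3

b_1=3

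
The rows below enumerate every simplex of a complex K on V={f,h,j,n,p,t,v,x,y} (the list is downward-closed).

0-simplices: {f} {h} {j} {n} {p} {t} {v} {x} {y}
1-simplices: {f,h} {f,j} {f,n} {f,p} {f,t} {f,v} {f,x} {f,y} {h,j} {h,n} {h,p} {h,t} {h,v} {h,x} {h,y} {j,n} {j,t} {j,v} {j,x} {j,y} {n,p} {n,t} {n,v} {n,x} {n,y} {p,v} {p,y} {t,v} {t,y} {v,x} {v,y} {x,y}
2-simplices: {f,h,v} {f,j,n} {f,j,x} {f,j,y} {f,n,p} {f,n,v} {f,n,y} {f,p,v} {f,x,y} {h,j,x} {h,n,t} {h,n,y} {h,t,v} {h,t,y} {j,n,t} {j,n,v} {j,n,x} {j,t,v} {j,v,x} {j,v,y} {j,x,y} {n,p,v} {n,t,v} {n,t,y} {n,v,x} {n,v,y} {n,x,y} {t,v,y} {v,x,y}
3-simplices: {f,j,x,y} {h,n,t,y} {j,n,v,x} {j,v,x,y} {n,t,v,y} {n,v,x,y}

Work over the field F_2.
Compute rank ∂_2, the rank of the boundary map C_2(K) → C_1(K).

n_0=9 n_1=32 n_2=29 n_3=6  [Z2]
∂1: piv[fh,fj,fn,fp,ft,fv,fx,fy] rk=8  ker:hj,hn,hp,ht,hv,hx,hy,jn,jt,jv,jx,jy,np,nt,nv,nx,ny,pv,py,tv,ty,vx,vy,xy
∂2: piv[fhv,fjn,fjx,fjy,fnp,fnv,fny,fpv,fxy,hjx,hnt,hny,htv,hty,jnt,jnv,jnx,jtv,jvx,jvy] rk=20  ker:jxy,npv,ntv,nty,nvx,nvy,nxy,tvy,vxy
∂3: piv[fjxy,hnty,jnvx,jvxy,ntvy,nvxy] rk=6
rk∂_2=20

rank∂_2=20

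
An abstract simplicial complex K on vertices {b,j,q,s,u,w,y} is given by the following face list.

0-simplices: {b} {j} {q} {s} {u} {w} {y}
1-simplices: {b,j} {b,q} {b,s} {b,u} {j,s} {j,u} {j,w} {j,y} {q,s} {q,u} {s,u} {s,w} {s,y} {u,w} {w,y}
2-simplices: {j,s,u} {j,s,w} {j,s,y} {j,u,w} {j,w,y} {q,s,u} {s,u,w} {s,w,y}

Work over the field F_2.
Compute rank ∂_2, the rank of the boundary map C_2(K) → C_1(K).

rank∂_2=6

n_0=7 n_1=15 n_2=8  [Z2]
∂1: piv[bj,bq,bs,bu,jw,jy] rk=6  ker:js,ju,qs,qu,su,sw,sy,uw,wy
∂2: piv[jsu,jsw,jsy,juw,jwy,qsu] rk=6  ker:suw,swy
rk∂_2=6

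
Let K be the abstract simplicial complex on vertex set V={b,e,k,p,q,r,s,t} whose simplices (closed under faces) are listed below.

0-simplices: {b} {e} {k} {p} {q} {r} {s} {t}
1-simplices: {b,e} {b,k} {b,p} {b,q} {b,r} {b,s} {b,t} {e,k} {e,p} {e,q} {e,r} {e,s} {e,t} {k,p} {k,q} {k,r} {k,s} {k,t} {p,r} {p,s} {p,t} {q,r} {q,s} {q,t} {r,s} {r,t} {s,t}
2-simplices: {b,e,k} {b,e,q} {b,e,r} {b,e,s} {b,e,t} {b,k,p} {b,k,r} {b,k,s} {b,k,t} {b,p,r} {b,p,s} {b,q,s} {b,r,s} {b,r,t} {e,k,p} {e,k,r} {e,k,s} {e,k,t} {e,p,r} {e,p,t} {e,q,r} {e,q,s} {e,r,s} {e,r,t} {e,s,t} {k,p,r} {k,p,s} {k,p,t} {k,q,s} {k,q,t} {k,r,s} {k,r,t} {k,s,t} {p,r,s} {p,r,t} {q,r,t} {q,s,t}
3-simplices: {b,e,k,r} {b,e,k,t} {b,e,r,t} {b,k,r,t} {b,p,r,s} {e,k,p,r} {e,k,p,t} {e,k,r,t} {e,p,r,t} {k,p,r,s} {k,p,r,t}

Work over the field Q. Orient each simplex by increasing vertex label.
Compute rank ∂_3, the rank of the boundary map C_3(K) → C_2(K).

n_0=8 n_1=27 n_2=37 n_3=11  [Q]
∂1: piv[be,bk,bp,bq,br,bs,bt] rk=7  ker:ek,ep,eq,er,es,et,kp,kq,kr,ks,kt,pr,ps,pt,qr,qs,qt,rs,rt,st
∂2: piv[bek,beq,ber,bes,bet,bkp,bkr,bks,bkt,bpr,bps,bqs,brs,brt,ekp,ept,eqr,est,kqs,kqt] rk=20  ker:ekr,eks,ekt,epr,eqs,ers,ert,kpr,kps,kpt,krs,krt,kst,prs,prt,qrt,qst
∂3: piv[bekr,bekt,bert,bkrt,bprs,ekpr,ekpt,eprt,kprs] rk=9  ker:ekrt,kprt
rk∂_3=9

rank∂_3=9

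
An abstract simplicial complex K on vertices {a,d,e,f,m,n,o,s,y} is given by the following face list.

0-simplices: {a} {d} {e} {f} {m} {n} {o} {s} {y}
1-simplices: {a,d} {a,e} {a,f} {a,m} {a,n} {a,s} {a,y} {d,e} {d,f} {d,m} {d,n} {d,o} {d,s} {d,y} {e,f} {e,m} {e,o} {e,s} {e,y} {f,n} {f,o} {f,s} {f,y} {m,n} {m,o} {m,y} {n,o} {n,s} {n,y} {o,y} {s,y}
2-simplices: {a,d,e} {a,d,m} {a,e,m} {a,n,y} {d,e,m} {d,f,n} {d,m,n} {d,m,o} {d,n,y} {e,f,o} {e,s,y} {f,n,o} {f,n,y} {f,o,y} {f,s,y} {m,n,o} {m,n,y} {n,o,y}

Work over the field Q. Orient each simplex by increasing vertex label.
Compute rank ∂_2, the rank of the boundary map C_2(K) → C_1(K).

rank∂_2=16

n_0=9 n_1=31 n_2=18  [Q]
∂1: piv[ad,ae,af,am,an,as,ay,do] rk=8  ker:de,df,dm,dn,ds,dy,ef,em,eo,es,ey,fn,fo,fs,fy,mn,mo,my,no,ns,ny,oy,sy
∂2: piv[ade,adm,aem,any,dfn,dmn,dmo,dny,efo,esy,fno,fny,foy,fsy,mno,mny] rk=16  ker:dem,noy
rk∂_2=16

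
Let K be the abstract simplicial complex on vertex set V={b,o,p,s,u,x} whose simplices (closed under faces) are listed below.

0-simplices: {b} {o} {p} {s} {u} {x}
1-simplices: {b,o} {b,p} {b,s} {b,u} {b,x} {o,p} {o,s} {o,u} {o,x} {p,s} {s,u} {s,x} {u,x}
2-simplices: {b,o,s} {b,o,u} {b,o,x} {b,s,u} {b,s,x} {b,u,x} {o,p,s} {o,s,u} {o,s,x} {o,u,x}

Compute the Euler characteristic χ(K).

n_0=6 n_1=13 n_2=10
χ=+6−13+10=3

χ(K)=3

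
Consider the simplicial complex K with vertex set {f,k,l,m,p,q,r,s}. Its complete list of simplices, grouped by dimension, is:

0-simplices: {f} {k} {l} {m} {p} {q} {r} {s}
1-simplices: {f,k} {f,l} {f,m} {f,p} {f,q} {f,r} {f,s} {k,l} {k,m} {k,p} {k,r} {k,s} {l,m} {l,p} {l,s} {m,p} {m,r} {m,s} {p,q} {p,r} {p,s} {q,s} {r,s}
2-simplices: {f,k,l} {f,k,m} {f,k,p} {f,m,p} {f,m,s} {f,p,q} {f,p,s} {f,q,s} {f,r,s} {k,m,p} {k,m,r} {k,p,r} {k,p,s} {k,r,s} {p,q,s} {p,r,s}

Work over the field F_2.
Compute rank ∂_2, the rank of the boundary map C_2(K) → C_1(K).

rank∂_2=13

n_0=8 n_1=23 n_2=16  [Z2]
∂1: piv[fk,fl,fm,fp,fq,fr,fs] rk=7  ker:kl,km,kp,kr,ks,lm,lp,ls,mp,mr,ms,pq,pr,ps,qs,rs
∂2: piv[fkl,fkm,fkp,fmp,fms,fpq,fps,fqs,frs,kmr,kpr,kps,krs] rk=13  ker:kmp,pqs,prs
rk∂_2=13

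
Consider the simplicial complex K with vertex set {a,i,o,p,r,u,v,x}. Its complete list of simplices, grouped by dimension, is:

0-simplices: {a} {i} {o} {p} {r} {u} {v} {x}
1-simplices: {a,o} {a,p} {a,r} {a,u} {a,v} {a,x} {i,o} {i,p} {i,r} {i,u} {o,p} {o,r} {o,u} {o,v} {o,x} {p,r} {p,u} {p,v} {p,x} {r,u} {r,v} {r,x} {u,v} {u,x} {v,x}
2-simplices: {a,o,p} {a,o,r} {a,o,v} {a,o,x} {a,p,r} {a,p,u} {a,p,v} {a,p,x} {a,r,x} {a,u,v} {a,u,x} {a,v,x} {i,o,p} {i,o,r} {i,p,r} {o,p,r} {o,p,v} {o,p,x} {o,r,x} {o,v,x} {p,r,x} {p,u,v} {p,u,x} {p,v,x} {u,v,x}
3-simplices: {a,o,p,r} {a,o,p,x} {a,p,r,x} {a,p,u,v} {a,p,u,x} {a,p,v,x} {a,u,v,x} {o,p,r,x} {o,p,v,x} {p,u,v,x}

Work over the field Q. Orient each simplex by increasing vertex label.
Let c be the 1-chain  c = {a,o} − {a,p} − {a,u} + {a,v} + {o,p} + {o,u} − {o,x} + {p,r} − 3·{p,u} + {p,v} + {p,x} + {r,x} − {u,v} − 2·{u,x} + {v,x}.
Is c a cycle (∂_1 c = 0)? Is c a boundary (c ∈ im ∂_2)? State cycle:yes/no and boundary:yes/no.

cycle:yes boundary:no

n_0=8 n_1=25 n_2=25 n_3=10  [Q]
∂1: piv[ao,ap,ar,au,av,ax,io] rk=7  ker:ip,ir,iu,op,or,ou,ov,ox,pr,pu,pv,px,ru,rv,rx,uv,ux,vx
∂2: piv[aop,aor,aov,aox,apr,apu,apv,apx,arx,auv,aux,avx,iop,ior] rk=14  ker:ipr,opr,opv,opx,orx,ovx,prx,puv,pux,pvx,uvx
∂3: piv[aopr,aopx,aprx,apuv,apux,apvx,auvx,oprx,opvx] rk=9  ker:puvx
∂1c = 0
c vs im∂2: residual ≠ 0 ⇒ not boundary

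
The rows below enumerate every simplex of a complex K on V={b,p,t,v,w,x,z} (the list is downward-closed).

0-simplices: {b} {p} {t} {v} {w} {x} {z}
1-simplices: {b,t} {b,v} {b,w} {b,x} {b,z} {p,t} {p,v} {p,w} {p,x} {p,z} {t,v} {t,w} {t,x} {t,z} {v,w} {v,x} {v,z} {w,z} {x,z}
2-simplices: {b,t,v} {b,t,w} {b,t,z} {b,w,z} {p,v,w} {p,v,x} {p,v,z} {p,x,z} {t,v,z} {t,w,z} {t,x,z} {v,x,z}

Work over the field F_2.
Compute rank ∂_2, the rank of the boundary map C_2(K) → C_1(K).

n_0=7 n_1=19 n_2=12  [Z2]
∂1: piv[bt,bv,bw,bx,bz,pt] rk=6  ker:pv,pw,px,pz,tv,tw,tx,tz,vw,vx,vz,wz,xz
∂2: piv[btv,btw,btz,bwz,pvw,pvx,pvz,pxz,tvz,txz] rk=10  ker:twz,vxz
rk∂_2=10

rank∂_2=10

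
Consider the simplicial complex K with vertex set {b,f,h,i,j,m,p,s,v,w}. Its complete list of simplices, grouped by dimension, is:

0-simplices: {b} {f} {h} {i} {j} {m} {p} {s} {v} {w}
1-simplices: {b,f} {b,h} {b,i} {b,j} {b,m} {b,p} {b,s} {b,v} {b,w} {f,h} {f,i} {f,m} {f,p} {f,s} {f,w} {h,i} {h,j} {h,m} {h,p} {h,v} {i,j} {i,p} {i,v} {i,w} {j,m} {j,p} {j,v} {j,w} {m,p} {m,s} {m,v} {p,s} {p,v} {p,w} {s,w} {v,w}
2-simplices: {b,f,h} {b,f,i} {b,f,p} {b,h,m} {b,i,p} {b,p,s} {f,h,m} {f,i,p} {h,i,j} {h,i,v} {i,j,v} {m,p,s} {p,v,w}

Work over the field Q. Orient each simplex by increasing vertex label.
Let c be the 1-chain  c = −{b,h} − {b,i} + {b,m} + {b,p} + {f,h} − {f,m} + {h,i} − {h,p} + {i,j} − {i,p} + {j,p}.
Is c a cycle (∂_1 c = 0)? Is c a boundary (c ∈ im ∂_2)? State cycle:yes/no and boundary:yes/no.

n_0=10 n_1=36 n_2=13  [Q]
∂1: piv[bf,bh,bi,bj,bm,bp,bs,bv,bw] rk=9  ker:fh,fi,fm,fp,fs,fw,hi,hj,hm,hp,hv,ij,ip,iv,iw,jm,jp,jv,jw,mp,ms,mv,ps,pv,pw,sw,vw
∂2: piv[bfh,bfi,bfp,bhm,bip,bps,fhm,hij,hiv,ijv,mps,pvw] rk=12  ker:fip
∂1c = 0
c vs im∂2: residual ≠ 0 ⇒ not boundary

cycle:yes boundary:no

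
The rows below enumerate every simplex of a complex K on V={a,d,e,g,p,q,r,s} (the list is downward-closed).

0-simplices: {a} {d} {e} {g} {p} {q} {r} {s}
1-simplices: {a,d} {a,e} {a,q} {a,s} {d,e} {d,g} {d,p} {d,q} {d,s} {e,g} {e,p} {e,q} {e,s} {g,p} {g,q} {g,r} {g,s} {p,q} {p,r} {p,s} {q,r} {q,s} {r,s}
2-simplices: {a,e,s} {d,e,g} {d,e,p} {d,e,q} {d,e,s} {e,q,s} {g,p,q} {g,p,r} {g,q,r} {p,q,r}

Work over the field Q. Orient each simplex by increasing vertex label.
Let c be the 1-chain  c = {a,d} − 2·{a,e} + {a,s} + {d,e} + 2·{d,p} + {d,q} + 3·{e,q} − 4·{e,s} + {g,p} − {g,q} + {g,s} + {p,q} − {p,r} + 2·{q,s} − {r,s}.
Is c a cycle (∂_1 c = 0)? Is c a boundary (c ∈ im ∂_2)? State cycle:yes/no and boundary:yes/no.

cycle:no boundary:no

n_0=8 n_1=23 n_2=10  [Q]
∂1: piv[ad,ae,aq,as,dg,dp,gr] rk=7  ker:de,dq,ds,eg,ep,eq,es,gp,gq,gs,pq,pr,ps,qr,qs,rs
∂2: piv[aes,deg,dep,deq,des,eqs,gpq,gpr,gqr] rk=9  ker:pqr
∂1c = −3·{d} − {g} + 3·{p} + 2·{q} − {s}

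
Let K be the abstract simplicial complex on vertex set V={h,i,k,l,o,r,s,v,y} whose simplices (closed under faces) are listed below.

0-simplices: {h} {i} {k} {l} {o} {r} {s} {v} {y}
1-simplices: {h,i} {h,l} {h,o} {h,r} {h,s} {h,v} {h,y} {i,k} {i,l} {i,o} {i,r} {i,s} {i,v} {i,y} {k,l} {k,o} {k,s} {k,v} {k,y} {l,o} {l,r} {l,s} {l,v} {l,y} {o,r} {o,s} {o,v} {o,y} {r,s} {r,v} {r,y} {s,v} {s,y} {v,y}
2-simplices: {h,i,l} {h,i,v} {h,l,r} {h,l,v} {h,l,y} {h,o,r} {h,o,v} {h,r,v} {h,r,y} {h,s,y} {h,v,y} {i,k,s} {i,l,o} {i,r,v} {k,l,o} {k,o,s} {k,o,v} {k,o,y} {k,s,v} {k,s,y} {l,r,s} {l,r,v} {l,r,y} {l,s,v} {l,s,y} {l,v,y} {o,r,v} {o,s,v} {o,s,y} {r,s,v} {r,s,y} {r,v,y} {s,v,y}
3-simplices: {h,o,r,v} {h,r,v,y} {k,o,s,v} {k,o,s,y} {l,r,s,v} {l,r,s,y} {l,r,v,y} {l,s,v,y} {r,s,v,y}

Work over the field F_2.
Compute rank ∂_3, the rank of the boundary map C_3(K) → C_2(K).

rank∂_3=8

n_0=9 n_1=34 n_2=33 n_3=9  [Z2]
∂1: piv[hi,hl,ho,hr,hs,hv,hy,ik] rk=8  ker:il,io,ir,is,iv,iy,kl,ko,ks,kv,ky,lo,lr,ls,lv,ly,or,os,ov,oy,rs,rv,ry,sv,sy,vy
∂2: piv[hil,hiv,hlr,hlv,hly,hor,hov,hrv,hry,hsy,hvy,iks,ilo,irv,klo,kos,kov,koy,ksv,ksy,lrs,lsv,lsy] rk=23  ker:lrv,lry,lvy,orv,osv,osy,rsv,rsy,rvy,svy
∂3: piv[horv,hrvy,kosv,kosy,lrsv,lrsy,lrvy,lsvy] rk=8  ker:rsvy
rk∂_3=8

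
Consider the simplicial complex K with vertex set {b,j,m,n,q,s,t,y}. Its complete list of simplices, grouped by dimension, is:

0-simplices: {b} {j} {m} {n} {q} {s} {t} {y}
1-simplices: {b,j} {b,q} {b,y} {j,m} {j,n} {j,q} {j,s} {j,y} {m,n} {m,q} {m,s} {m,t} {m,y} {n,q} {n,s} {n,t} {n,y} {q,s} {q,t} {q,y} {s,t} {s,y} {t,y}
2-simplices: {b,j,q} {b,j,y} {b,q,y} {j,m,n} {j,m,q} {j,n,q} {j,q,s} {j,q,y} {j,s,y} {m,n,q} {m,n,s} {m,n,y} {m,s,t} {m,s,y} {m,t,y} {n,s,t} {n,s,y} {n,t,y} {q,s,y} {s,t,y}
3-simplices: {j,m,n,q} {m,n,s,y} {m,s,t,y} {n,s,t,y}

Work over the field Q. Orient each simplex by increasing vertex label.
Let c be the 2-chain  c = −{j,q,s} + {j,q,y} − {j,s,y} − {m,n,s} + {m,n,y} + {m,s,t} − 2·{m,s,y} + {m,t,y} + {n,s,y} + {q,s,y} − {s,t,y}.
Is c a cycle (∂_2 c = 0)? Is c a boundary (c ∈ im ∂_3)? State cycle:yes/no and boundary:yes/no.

n_0=8 n_1=23 n_2=20 n_3=4  [Q]
∂1: piv[bj,bq,by,jm,jn,js,mt] rk=7  ker:jq,jy,mn,mq,ms,my,nq,ns,nt,ny,qs,qt,qy,st,sy,ty
∂2: piv[bjq,bjy,bqy,jmn,jmq,jnq,jqs,jsy,mns,mny,mst,msy,mty,nst] rk=14  ker:jqy,mnq,nsy,nty,qsy,sty
∂3: piv[jmnq,mnsy,msty,nsty] rk=4
∂2c = 0
c vs im∂3: residual ≠ 0 ⇒ not boundary

cycle:yes boundary:no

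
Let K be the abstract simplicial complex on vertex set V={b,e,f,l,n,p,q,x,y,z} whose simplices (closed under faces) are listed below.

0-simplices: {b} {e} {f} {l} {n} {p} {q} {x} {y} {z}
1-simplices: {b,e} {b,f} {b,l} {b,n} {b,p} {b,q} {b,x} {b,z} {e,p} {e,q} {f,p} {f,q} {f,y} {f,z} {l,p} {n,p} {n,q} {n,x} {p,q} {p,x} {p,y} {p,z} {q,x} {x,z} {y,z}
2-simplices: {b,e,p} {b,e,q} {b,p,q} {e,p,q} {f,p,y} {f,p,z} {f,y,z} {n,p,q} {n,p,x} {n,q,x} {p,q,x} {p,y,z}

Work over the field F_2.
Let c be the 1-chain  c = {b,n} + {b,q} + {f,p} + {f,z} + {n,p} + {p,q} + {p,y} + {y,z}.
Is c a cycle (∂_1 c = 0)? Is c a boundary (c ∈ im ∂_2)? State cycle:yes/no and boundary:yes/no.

cycle:yes boundary:no

n_0=10 n_1=25 n_2=12  [Z2]
∂1: piv[be,bf,bl,bn,bp,bq,bx,bz,fy] rk=9  ker:ep,eq,fp,fq,fz,lp,np,nq,nx,pq,px,py,pz,qx,xz,yz
∂2: piv[bep,beq,bpq,fpy,fpz,fyz,npq,npx,nqx] rk=9  ker:epq,pqx,pyz
∂1c = 0
c vs im∂2: residual ≠ 0 ⇒ not boundary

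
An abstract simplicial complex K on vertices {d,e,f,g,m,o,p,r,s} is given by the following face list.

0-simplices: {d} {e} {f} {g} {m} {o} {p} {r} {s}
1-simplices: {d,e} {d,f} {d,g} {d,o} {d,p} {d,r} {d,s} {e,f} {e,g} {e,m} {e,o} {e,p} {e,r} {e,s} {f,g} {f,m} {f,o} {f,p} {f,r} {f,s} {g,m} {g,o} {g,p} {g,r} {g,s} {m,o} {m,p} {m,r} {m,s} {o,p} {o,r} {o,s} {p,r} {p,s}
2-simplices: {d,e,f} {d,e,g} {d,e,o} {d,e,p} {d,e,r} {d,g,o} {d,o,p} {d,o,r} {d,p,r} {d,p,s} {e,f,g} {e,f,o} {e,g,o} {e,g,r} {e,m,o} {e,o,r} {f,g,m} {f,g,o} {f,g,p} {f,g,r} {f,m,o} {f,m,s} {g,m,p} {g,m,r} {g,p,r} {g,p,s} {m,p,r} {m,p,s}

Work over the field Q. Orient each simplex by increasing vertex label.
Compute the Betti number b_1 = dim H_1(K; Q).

n_0=9 n_1=34 n_2=28  [Q]
∂1: piv[de,df,dg,do,dp,dr,ds,em] rk=8  ker:ef,eg,eo,ep,er,es,fg,fm,fo,fp,fr,fs,gm,go,gp,gr,gs,mo,mp,mr,ms,op,or,os,pr,ps
∂2: piv[def,deg,deo,dep,der,dgo,dop,dor,dpr,dps,efg,efo,egr,emo,fgm,fgp,fgr,fmo,fms,gmp,gmr,gpr,gps,mps] rk=24  ker:ego,eor,fgo,mpr
b_1=(34−8)−24=2

b_1=2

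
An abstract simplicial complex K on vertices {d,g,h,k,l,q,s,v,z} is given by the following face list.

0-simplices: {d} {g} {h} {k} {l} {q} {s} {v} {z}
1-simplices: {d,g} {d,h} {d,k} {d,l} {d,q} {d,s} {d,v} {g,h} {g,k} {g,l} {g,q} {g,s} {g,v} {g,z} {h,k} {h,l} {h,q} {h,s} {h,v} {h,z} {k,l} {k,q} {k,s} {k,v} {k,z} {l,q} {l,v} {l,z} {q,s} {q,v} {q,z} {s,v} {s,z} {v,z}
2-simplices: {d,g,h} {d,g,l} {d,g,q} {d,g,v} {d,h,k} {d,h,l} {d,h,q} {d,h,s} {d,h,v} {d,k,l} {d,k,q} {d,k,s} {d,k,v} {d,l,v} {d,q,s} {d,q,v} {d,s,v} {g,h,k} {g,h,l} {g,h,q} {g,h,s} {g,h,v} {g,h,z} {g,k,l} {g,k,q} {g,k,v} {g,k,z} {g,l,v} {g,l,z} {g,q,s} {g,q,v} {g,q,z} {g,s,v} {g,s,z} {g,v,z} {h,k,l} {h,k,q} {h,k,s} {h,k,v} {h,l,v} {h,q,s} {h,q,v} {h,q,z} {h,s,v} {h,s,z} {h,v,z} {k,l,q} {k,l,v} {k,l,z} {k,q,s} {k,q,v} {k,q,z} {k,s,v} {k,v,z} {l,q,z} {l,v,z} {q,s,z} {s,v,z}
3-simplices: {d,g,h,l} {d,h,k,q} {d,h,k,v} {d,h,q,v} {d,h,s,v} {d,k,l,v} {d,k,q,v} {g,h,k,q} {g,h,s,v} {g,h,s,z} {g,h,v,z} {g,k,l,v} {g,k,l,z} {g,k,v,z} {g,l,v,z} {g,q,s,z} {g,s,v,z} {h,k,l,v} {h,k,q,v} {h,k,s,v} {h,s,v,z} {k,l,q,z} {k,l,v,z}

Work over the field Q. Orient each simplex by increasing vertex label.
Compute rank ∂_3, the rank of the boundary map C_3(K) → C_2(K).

rank∂_3=20

n_0=9 n_1=34 n_2=58 n_3=23  [Q]
∂1: piv[dg,dh,dk,dl,dq,ds,dv,gz] rk=8  ker:gh,gk,gl,gq,gs,gv,hk,hl,hq,hs,hv,hz,kl,kq,ks,kv,kz,lq,lv,lz,qs,qv,qz,sv,sz,vz
∂2: piv[dgh,dgl,dgq,dgv,dhk,dhl,dhq,dhs,dhv,dkl,dkq,dks,dkv,dlv,dqs,dqv,dsv,ghk,ghs,ghz,gkz,glz,gqz,gsz,gvz,klq] rk=26  ker:ghl,ghq,ghv,gkl,gkq,gkv,glv,gqs,gqv,gsv,hkl,hkq,hks,hkv,hlv,hqs,hqv,hqz,hsv,hsz,hvz,klv,klz,kqs,kqv,kqz,ksv,kvz,lqz,lvz,qsz,svz
∂3: piv[dghl,dhkq,dhkv,dhqv,dhsv,dklv,dkqv,ghkq,ghsv,ghsz,ghvz,gklv,gklz,gkvz,glvz,gqsz,gsvz,hklv,hksv,klqz] rk=20  ker:hkqv,hsvz,klvz
rk∂_3=20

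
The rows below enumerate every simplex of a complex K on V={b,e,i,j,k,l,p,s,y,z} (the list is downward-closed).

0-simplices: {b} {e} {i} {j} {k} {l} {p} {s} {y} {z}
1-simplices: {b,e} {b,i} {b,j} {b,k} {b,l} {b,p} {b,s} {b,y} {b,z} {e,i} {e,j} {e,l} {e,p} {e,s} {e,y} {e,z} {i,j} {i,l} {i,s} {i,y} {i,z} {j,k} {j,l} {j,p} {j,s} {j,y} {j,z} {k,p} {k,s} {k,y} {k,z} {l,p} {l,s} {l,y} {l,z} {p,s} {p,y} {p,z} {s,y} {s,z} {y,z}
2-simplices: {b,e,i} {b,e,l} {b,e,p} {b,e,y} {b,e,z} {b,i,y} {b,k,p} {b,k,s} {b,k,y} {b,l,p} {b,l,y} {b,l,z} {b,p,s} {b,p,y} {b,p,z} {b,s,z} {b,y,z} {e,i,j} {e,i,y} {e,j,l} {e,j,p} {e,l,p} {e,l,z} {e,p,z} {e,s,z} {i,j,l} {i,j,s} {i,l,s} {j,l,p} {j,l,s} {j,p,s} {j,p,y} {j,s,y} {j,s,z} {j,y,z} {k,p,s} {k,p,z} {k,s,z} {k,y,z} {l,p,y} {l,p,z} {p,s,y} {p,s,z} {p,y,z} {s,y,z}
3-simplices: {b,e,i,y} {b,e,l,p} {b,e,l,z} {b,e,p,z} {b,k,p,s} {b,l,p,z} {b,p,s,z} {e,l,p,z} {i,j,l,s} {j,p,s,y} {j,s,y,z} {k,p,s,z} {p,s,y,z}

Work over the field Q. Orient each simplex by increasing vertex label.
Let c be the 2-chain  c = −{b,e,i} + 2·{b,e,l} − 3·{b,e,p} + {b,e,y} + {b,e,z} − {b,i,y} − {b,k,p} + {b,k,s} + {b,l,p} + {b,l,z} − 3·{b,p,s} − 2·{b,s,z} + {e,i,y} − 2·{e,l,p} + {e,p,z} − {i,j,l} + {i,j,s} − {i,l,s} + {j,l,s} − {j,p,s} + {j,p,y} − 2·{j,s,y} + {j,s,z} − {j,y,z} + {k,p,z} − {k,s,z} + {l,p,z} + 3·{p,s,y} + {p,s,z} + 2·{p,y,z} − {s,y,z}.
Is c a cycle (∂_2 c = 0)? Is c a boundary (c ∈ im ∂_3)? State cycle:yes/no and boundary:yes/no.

n_0=10 n_1=41 n_2=45 n_3=13  [Q]
∂1: piv[be,bi,bj,bk,bl,bp,bs,by,bz] rk=9  ker:ei,ej,el,ep,es,ey,ez,ij,il,is,iy,iz,jk,jl,jp,js,jy,jz,kp,ks,ky,kz,lp,ls,ly,lz,ps,py,pz,sy,sz,yz
∂2: piv[bei,bel,bep,bey,bez,biy,bkp,bks,bky,blp,bly,blz,bps,bpy,bpz,bsz,byz,eij,ejl,ejp,esz,ijl,ijs,ils,jps,jpy,jsy,jsz,kpz] rk=29  ker:eiy,elp,elz,epz,jlp,jls,jyz,kps,ksz,kyz,lpy,lpz,psy,psz,pyz,syz
∂3: piv[beiy,belp,belz,bepz,bkps,blpz,bpsz,ijls,jpsy,jsyz,kpsz,psyz] rk=12  ker:elpz
∂2c = 0
c vs im∂3: reduces to 0 ⇒ boundary

cycle:yes boundary:yes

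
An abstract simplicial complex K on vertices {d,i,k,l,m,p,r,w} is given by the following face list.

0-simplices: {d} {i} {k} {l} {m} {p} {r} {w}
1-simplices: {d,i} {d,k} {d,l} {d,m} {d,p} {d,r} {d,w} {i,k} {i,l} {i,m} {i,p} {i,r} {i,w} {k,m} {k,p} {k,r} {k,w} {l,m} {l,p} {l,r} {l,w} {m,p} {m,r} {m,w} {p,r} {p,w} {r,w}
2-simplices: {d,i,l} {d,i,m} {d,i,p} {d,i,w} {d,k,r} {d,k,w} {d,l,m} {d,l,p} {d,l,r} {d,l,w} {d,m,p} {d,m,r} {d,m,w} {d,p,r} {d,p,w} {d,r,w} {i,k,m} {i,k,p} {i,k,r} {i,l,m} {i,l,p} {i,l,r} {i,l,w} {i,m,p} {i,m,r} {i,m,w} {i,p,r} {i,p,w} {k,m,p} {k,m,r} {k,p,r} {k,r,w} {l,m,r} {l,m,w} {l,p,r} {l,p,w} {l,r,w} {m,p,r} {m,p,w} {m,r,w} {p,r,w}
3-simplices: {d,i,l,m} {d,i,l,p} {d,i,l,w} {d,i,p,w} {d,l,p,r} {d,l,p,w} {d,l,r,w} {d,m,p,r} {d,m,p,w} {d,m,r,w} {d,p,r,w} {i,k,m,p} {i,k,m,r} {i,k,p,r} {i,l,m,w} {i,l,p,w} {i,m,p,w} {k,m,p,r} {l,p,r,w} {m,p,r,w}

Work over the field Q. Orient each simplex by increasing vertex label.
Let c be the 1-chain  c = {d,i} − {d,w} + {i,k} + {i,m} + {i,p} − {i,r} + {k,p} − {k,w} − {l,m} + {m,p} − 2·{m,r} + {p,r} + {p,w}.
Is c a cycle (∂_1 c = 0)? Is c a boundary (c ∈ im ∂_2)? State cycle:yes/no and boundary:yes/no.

cycle:no boundary:no

n_0=8 n_1=27 n_2=41 n_3=20  [Q]
∂1: piv[di,dk,dl,dm,dp,dr,dw] rk=7  ker:ik,il,im,ip,ir,iw,km,kp,kr,kw,lm,lp,lr,lw,mp,mr,mw,pr,pw,rw
∂2: piv[dil,dim,dip,diw,dkr,dkw,dlm,dlp,dlr,dlw,dmp,dmr,dmw,dpr,dpw,drw,ikm,ikp,ikr,ilr] rk=20  ker:ilm,ilp,ilw,imp,imr,imw,ipr,ipw,kmp,kmr,kpr,krw,lmr,lmw,lpr,lpw,lrw,mpr,mpw,mrw,prw
∂3: piv[dilm,dilp,dilw,dipw,dlpr,dlpw,dlrw,dmpr,dmpw,dmrw,dprw,ikmp,ikmr,ikpr,ilmw,impw,kmpr] rk=17  ker:ilpw,lprw,mprw
∂1c = −{i} + {k} + {l} + {m} + {p} − 2·{r} − {w}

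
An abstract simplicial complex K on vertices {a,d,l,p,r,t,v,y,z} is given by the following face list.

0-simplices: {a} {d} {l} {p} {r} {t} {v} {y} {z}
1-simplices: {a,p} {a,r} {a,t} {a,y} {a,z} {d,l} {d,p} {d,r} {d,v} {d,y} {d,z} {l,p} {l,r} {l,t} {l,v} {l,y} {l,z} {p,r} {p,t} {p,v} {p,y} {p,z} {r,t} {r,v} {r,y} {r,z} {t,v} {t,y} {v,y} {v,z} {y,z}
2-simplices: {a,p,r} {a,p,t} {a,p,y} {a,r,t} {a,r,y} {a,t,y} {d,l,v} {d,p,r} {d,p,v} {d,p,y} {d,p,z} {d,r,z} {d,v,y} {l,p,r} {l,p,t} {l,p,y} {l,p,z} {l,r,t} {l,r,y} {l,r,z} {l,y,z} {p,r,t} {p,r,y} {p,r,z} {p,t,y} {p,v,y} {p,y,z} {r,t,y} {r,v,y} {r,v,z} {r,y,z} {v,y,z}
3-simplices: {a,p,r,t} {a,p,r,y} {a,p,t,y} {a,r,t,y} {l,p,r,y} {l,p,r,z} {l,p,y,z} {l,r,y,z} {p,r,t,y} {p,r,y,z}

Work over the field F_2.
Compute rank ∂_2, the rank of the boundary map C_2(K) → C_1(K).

n_0=9 n_1=31 n_2=32 n_3=10  [Z2]
∂1: piv[ap,ar,at,ay,az,dl,dp,dv] rk=8  ker:dr,dy,dz,lp,lr,lt,lv,ly,lz,pr,pt,pv,py,pz,rt,rv,ry,rz,tv,ty,vy,vz,yz
∂2: piv[apr,apt,apy,art,ary,aty,dlv,dpr,dpv,dpy,dpz,drz,dvy,lpr,lpt,lpy,lpz,lyz,rvy,rvz] rk=20  ker:lrt,lry,lrz,prt,pry,prz,pty,pvy,pyz,rty,ryz,vyz
∂3: piv[aprt,apry,apty,arty,lpry,lprz,lpyz,lryz] rk=8  ker:prty,pryz
rk∂_2=20

rank∂_2=20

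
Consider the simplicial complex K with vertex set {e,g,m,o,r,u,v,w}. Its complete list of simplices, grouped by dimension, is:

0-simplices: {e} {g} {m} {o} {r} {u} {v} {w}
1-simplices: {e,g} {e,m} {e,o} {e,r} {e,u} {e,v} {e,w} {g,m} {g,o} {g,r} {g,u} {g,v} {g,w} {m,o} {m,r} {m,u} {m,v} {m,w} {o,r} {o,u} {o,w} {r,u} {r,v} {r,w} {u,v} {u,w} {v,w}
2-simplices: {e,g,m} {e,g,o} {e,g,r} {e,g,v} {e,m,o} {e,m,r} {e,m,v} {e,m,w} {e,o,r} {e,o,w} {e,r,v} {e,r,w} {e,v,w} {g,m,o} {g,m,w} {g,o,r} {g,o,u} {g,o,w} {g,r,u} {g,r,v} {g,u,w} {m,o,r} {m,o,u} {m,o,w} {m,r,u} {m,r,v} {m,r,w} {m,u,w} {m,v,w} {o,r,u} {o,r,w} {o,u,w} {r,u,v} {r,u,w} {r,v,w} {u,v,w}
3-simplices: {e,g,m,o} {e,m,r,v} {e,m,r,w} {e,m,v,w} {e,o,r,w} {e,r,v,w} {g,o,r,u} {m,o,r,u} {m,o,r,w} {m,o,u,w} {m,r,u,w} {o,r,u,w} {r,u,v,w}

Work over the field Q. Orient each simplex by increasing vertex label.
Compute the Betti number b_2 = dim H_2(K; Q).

b_2=5

n_0=8 n_1=27 n_2=36 n_3=13  [Q]
∂1: piv[eg,em,eo,er,eu,ev,ew] rk=7  ker:gm,go,gr,gu,gv,gw,mo,mr,mu,mv,mw,or,ou,ow,ru,rv,rw,uv,uw,vw
∂2: piv[egm,ego,egr,egv,emo,emr,emv,emw,eor,eow,erv,erw,evw,gmw,gou,gru,guw,mou,ruv] rk=19  ker:gmo,gor,gow,grv,mor,mow,mru,mrv,mrw,muw,mvw,oru,orw,ouw,ruw,rvw,uvw
∂3: piv[egmo,emrv,emrw,emvw,eorw,ervw,goru,moru,morw,mouw,mruw,ruvw] rk=12  ker:oruw
b_2=(36−19)−12=5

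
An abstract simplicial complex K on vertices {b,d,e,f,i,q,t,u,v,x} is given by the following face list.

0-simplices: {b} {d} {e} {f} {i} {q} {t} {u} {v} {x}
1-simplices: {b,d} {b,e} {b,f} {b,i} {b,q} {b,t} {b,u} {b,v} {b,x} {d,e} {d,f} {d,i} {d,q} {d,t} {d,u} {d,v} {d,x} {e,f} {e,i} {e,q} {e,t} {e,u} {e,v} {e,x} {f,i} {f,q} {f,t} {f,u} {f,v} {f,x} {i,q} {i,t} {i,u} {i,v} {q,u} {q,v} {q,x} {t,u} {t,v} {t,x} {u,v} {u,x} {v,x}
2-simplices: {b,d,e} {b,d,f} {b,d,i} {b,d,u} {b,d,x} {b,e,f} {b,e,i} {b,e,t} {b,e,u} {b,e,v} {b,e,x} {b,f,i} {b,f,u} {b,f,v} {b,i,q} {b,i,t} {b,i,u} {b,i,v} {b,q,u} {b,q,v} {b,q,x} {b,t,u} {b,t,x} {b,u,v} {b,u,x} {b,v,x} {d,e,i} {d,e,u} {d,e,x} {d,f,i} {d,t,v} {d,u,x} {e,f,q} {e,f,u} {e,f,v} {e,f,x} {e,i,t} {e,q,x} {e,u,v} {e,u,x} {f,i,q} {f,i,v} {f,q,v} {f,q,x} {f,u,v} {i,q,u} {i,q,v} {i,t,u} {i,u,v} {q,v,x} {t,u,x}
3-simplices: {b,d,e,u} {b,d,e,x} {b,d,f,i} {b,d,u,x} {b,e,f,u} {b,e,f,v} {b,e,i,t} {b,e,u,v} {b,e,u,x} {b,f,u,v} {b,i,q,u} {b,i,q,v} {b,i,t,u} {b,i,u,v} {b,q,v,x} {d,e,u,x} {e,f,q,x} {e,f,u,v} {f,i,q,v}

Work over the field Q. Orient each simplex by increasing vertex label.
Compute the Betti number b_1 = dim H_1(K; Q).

b_1=4

n_0=10 n_1=43 n_2=51 n_3=19  [Q]
∂1: piv[bd,be,bf,bi,bq,bt,bu,bv,bx] rk=9  ker:de,df,di,dq,dt,du,dv,dx,ef,ei,eq,et,eu,ev,ex,fi,fq,ft,fu,fv,fx,iq,it,iu,iv,qu,qv,qx,tu,tv,tx,uv,ux,vx
∂2: piv[bde,bdf,bdi,bdu,bdx,bef,bei,bet,beu,bev,bex,bfi,bfu,bfv,biq,bit,biu,biv,bqu,bqv,bqx,btu,btx,buv,bux,bvx,dtv,efq,efx,eqx] rk=30  ker:dei,deu,dex,dfi,dux,efu,efv,eit,euv,eux,fiq,fiv,fqv,fqx,fuv,iqu,iqv,itu,iuv,qvx,tux
∂3: piv[bdeu,bdex,bdfi,bdux,befu,befv,beit,beuv,beux,bfuv,biqu,biqv,bitu,biuv,bqvx,efqx,fiqv] rk=17  ker:deux,efuv
b_1=(43−9)−30=4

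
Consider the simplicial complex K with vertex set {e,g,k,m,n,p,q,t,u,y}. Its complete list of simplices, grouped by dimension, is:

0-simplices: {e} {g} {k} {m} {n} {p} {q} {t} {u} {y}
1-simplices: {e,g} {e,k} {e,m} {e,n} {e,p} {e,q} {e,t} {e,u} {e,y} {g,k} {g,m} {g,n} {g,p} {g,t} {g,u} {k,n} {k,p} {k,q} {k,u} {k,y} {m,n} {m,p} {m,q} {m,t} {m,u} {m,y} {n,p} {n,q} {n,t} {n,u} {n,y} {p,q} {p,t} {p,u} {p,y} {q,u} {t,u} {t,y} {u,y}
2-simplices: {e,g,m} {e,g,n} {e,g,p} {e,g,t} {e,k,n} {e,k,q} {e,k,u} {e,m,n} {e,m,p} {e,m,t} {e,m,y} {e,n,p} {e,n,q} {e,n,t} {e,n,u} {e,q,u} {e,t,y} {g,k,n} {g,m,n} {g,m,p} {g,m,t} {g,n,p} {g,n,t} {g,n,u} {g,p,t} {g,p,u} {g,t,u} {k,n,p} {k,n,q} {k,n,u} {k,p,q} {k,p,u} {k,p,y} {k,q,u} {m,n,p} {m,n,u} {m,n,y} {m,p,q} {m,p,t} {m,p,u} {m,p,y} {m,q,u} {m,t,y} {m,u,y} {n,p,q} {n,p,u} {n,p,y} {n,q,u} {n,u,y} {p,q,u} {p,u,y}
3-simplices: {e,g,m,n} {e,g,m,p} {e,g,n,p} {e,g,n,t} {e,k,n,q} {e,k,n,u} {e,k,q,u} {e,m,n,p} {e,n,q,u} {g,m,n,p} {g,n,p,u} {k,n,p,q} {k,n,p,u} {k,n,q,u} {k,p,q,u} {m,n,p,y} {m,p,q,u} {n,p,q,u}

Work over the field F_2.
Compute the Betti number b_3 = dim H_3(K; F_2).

n_0=10 n_1=39 n_2=51 n_3=18  [Z2]
∂1: piv[eg,ek,em,en,ep,eq,et,eu,ey] rk=9  ker:gk,gm,gn,gp,gt,gu,kn,kp,kq,ku,ky,mn,mp,mq,mt,mu,my,np,nq,nt,nu,ny,pq,pt,pu,py,qu,tu,ty,uy
∂2: piv[egm,egn,egp,egt,ekn,ekq,eku,emn,emp,emt,emy,enp,enq,ent,enu,equ,ety,gkn,gnu,gpt,gpu,gtu,knp,kpq,kpy,mnu,mny,mpq,mpy,muy] rk=30  ker:gmn,gmp,gmt,gnp,gnt,knq,knu,kpu,kqu,mnp,mpt,mpu,mqu,mty,npq,npu,npy,nqu,nuy,pqu,puy
∂3: piv[egmn,egmp,egnp,egnt,eknq,eknu,ekqu,emnp,enqu,gnpu,knpq,knpu,kpqu,mnpy,mpqu] rk=15  ker:gmnp,knqu,npqu
b_3=(18−15)−0=3

b_3=3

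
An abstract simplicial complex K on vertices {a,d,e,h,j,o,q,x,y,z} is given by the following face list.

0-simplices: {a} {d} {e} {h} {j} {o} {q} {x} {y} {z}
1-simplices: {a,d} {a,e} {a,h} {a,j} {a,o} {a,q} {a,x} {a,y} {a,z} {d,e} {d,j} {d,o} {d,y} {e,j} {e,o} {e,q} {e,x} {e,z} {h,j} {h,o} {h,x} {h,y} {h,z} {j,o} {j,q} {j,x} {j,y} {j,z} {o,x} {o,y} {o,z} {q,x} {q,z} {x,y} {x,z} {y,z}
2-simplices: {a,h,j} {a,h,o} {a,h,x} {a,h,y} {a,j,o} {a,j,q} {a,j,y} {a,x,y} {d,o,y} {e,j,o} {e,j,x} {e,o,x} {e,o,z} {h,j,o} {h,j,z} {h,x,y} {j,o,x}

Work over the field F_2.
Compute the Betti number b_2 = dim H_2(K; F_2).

n_0=10 n_1=36 n_2=17  [Z2]
∂1: piv[ad,ae,ah,aj,ao,aq,ax,ay,az] rk=9  ker:de,dj,do,dy,ej,eo,eq,ex,ez,hj,ho,hx,hy,hz,jo,jq,jx,jy,jz,ox,oy,oz,qx,qz,xy,xz,yz
∂2: piv[ahj,aho,ahx,ahy,ajo,ajq,ajy,axy,doy,ejo,ejx,eox,eoz,hjz] rk=14  ker:hjo,hxy,jox
b_2=(17−14)−0=3

b_2=3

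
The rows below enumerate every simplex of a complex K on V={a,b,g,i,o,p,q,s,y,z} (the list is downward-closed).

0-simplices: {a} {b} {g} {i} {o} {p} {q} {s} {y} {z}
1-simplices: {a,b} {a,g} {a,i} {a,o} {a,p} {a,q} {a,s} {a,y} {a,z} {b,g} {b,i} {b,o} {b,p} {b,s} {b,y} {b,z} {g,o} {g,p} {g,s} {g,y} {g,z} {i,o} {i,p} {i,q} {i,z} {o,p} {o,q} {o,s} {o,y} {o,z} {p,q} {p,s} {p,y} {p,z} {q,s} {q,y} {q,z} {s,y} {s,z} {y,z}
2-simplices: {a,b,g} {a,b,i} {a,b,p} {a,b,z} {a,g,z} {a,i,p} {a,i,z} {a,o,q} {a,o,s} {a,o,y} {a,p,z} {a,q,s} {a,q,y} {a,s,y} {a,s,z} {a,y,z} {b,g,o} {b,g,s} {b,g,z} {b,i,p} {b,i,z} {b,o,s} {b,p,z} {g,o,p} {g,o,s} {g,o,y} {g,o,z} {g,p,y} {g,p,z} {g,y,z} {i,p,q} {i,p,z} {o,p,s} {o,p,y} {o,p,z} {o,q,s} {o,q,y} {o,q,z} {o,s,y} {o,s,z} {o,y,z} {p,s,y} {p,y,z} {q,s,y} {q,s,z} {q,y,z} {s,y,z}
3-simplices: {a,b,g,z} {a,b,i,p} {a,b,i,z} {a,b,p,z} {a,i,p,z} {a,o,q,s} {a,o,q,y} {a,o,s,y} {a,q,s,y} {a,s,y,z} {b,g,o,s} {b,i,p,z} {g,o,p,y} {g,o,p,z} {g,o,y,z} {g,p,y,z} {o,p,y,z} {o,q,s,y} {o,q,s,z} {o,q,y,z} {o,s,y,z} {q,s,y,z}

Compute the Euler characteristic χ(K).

χ(K)=-5

n_0=10 n_1=40 n_2=47 n_3=22
χ=+10−40+47−22=-5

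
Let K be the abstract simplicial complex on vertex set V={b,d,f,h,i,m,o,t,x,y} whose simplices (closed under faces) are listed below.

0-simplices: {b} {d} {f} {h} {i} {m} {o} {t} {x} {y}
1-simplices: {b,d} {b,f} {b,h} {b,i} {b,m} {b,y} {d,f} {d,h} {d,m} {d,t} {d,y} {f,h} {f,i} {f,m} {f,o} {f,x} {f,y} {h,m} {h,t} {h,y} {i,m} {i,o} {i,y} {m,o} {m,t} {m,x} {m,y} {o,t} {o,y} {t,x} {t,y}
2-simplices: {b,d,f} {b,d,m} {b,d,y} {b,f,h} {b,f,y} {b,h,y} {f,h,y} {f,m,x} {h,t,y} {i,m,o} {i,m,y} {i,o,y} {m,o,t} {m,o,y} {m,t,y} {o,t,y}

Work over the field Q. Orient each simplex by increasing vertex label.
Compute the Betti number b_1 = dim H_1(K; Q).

b_1=9

n_0=10 n_1=31 n_2=16  [Q]
∂1: piv[bd,bf,bh,bi,bm,by,dt,fo,fx] rk=9  ker:df,dh,dm,dy,fh,fi,fm,fy,hm,ht,hy,im,io,iy,mo,mt,mx,my,ot,oy,tx,ty
∂2: piv[bdf,bdm,bdy,bfh,bfy,bhy,fmx,hty,imo,imy,ioy,mot,mty] rk=13  ker:fhy,moy,oty
b_1=(31−9)−13=9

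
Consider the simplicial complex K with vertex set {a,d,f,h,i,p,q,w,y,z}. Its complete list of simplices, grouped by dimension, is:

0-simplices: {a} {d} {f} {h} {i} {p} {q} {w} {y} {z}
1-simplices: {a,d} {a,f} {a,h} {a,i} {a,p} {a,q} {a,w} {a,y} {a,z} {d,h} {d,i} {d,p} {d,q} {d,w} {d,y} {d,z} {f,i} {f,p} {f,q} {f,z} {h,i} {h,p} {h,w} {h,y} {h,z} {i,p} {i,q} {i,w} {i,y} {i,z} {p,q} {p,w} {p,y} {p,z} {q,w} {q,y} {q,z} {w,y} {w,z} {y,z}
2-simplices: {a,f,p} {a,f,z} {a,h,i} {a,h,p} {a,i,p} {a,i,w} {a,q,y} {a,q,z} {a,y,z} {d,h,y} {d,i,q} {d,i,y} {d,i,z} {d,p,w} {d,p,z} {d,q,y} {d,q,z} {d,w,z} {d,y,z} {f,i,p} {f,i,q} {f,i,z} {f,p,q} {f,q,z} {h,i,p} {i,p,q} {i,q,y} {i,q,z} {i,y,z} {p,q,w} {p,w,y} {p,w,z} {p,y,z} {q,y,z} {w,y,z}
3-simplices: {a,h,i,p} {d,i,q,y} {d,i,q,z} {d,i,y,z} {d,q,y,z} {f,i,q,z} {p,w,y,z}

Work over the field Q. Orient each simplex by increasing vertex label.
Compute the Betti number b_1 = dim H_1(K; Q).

n_0=10 n_1=40 n_2=35 n_3=7  [Q]
∂1: piv[ad,af,ah,ai,ap,aq,aw,ay,az] rk=9  ker:dh,di,dp,dq,dw,dy,dz,fi,fp,fq,fz,hi,hp,hw,hy,hz,ip,iq,iw,iy,iz,pq,pw,py,pz,qw,qy,qz,wy,wz,yz
∂2: piv[afp,afz,ahi,ahp,aip,aiw,aqy,aqz,ayz,dhy,diq,diy,diz,dpw,dpz,dqy,dqz,dwz,fip,fiq,fiz,fpq,pqw,pwy,pyz] rk=25  ker:dyz,fqz,hip,ipq,iqy,iqz,iyz,pwz,qyz,wyz
∂3: piv[ahip,diqy,diqz,diyz,dqyz,fiqz,pwyz] rk=7
b_1=(40−9)−25=6

b_1=6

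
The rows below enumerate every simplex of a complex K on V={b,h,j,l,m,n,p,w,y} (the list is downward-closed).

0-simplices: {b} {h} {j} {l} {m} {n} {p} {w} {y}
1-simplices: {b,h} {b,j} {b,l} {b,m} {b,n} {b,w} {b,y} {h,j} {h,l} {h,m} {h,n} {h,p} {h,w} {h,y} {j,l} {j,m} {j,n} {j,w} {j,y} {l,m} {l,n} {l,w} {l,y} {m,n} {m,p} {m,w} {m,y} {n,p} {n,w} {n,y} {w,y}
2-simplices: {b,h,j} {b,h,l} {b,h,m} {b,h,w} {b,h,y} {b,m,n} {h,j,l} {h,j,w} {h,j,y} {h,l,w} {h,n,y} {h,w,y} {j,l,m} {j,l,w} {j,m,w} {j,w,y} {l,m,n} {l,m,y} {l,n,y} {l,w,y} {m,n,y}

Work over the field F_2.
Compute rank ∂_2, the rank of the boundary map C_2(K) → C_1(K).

n_0=9 n_1=31 n_2=21  [Z2]
∂1: piv[bh,bj,bl,bm,bn,bw,by,hp] rk=8  ker:hj,hl,hm,hn,hw,hy,jl,jm,jn,jw,jy,lm,ln,lw,ly,mn,mp,mw,my,np,nw,ny,wy
∂2: piv[bhj,bhl,bhm,bhw,bhy,bmn,hjl,hjw,hjy,hlw,hny,hwy,jlm,jmw,lmn,lmy,lny,lwy] rk=18  ker:jlw,jwy,mny
rk∂_2=18

rank∂_2=18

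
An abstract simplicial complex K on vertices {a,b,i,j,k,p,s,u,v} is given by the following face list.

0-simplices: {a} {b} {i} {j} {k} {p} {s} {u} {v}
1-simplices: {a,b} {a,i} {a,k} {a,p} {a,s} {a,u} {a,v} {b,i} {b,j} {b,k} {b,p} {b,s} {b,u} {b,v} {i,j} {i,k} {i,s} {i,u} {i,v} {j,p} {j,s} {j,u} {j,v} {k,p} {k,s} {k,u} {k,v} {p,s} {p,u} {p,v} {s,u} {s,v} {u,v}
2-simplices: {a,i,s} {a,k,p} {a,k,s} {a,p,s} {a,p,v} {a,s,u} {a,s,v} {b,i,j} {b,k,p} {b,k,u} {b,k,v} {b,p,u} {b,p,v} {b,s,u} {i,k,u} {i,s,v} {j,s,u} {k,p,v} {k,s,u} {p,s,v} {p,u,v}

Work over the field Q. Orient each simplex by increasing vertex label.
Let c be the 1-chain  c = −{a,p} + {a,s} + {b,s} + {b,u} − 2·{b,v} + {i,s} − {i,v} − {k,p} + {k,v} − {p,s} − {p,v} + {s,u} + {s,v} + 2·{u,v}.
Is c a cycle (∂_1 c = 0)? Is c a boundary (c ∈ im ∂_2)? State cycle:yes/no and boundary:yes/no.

n_0=9 n_1=33 n_2=21  [Q]
∂1: piv[ab,ai,ak,ap,as,au,av,bj] rk=8  ker:bi,bk,bp,bs,bu,bv,ij,ik,is,iu,iv,jp,js,ju,jv,kp,ks,ku,kv,ps,pu,pv,su,sv,uv
∂2: piv[ais,akp,aks,aps,apv,asu,asv,bij,bkp,bku,bkv,bpu,bpv,bsu,iku,isv,jsu,ksu,puv] rk=19  ker:kpv,psv
∂1c = 0
c vs im∂2: reduces to 0 ⇒ boundary

cycle:yes boundary:yes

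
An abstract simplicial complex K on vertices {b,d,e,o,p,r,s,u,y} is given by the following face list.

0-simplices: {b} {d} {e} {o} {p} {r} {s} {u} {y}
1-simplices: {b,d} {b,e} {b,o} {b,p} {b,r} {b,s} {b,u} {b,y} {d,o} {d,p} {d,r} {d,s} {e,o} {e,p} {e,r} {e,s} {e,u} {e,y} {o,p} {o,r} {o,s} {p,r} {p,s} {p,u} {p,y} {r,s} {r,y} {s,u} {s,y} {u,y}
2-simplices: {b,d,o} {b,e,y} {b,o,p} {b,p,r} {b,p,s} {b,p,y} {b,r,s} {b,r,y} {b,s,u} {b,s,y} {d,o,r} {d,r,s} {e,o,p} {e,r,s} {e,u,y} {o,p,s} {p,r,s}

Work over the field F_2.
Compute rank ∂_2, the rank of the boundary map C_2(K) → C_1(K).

n_0=9 n_1=30 n_2=17  [Z2]
∂1: piv[bd,be,bo,bp,br,bs,bu,by] rk=8  ker:do,dp,dr,ds,eo,ep,er,es,eu,ey,op,or,os,pr,ps,pu,py,rs,ry,su,sy,uy
∂2: piv[bdo,bey,bop,bpr,bps,bpy,brs,bry,bsu,bsy,dor,drs,eop,ers,euy,ops] rk=16  ker:prs
rk∂_2=16

rank∂_2=16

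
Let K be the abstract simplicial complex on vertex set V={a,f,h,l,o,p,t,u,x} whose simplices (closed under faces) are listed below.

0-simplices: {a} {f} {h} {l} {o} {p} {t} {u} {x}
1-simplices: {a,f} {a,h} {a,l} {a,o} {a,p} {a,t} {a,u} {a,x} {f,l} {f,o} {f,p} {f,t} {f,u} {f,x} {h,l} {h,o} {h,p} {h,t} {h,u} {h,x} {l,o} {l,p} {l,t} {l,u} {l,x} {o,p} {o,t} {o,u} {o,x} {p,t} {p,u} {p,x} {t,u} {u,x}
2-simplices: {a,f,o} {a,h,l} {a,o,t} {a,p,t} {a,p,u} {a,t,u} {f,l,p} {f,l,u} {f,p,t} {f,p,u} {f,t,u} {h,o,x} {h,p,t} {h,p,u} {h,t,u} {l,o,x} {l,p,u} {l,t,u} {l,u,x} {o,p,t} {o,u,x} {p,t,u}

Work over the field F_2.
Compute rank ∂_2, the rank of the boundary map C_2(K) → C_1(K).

n_0=9 n_1=34 n_2=22  [Z2]
∂1: piv[af,ah,al,ao,ap,at,au,ax] rk=8  ker:fl,fo,fp,ft,fu,fx,hl,ho,hp,ht,hu,hx,lo,lp,lt,lu,lx,op,ot,ou,ox,pt,pu,px,tu,ux
∂2: piv[afo,ahl,aot,apt,apu,atu,flp,flu,fpt,fpu,hox,hpt,hpu,lox,ltu,lux,opt,oux] rk=18  ker:ftu,htu,lpu,ptu
rk∂_2=18

rank∂_2=18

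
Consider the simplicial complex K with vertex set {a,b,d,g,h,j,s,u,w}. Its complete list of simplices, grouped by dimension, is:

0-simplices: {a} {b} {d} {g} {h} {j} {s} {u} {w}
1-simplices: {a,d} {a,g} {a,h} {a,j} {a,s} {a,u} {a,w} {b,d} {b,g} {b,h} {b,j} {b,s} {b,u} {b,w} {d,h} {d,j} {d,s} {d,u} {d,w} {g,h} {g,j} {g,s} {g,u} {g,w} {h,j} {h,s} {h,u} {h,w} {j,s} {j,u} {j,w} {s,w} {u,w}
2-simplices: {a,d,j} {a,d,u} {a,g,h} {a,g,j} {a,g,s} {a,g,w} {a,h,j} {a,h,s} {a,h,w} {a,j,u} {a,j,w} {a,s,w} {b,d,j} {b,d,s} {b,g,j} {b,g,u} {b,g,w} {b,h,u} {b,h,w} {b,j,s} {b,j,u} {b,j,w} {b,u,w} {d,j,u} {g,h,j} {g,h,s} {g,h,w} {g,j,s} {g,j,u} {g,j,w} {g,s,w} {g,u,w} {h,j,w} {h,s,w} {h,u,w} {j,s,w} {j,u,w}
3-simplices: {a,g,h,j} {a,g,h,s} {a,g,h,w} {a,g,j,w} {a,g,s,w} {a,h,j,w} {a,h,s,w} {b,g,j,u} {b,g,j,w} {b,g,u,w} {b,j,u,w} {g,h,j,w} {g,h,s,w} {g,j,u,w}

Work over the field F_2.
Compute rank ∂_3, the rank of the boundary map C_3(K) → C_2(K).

rank∂_3=11

n_0=9 n_1=33 n_2=37 n_3=14  [Z2]
∂1: piv[ad,ag,ah,aj,as,au,aw,bd] rk=8  ker:bg,bh,bj,bs,bu,bw,dh,dj,ds,du,dw,gh,gj,gs,gu,gw,hj,hs,hu,hw,js,ju,jw,sw,uw
∂2: piv[adj,adu,agh,agj,ags,agw,ahj,ahs,ahw,aju,ajw,asw,bdj,bds,bgj,bgu,bgw,bhu,bhw,bjs,bju,buw,gjs] rk=23  ker:bjw,dju,ghj,ghs,ghw,gju,gjw,gsw,guw,hjw,hsw,huw,jsw,juw
∂3: piv[aghj,aghs,aghw,agjw,agsw,ahjw,ahsw,bgju,bgjw,bguw,bjuw] rk=11  ker:ghjw,ghsw,gjuw
rk∂_3=11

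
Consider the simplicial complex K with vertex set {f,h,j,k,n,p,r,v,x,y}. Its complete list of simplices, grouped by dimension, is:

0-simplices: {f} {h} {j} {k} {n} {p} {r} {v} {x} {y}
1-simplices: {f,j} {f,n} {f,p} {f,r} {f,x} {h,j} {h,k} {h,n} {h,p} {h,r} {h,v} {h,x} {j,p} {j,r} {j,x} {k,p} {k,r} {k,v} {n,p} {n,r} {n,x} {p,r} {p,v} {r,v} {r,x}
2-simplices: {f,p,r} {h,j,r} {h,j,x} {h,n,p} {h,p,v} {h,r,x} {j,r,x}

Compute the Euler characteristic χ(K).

n_0=10 n_1=25 n_2=7
χ=+10−25+7=-8

χ(K)=-8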